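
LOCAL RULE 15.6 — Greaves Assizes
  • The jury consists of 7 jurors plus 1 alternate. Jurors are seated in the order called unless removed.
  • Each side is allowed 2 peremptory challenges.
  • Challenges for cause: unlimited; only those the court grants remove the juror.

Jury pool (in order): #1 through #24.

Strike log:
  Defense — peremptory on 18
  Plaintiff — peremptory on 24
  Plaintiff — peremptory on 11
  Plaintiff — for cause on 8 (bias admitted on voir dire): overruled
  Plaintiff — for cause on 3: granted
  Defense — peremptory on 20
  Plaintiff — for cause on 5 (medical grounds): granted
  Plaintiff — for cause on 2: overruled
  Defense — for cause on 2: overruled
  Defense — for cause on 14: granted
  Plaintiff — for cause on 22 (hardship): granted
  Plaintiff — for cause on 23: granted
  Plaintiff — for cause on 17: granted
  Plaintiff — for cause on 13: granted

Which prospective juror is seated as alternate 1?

Removed: #3, #5, #11, #13, #14, #17, #18, #20, #22, #23, #24. (#2, #8 stay — for-cause denied.)
Seating in order: seats 1–7 → #1, #2, #4, #6, #7, #8, #9; alternates → #10.
So alternate 1 is #10.

10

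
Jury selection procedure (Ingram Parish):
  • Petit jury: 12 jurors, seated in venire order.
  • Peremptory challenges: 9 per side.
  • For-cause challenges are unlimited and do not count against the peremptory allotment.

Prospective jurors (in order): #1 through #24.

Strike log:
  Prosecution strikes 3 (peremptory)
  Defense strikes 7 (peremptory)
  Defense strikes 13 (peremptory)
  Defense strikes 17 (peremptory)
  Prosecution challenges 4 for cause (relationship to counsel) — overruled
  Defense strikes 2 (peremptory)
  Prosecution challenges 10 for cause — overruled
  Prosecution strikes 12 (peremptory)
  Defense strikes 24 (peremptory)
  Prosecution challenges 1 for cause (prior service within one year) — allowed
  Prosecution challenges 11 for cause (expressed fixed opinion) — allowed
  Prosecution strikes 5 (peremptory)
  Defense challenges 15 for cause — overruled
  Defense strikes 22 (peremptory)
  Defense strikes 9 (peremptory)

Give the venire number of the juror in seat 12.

Removed: #1, #2, #3, #5, #7, #9, #11, #12, #13, #17, #22, #24. (#4, #10, #15 stay — for-cause denied.)
Filling seats in venire order through position 12: #4, #6, #8, #10, #14, #15, #16, #18, #19, #20, #21, #23.
So seat 12 is #23.

23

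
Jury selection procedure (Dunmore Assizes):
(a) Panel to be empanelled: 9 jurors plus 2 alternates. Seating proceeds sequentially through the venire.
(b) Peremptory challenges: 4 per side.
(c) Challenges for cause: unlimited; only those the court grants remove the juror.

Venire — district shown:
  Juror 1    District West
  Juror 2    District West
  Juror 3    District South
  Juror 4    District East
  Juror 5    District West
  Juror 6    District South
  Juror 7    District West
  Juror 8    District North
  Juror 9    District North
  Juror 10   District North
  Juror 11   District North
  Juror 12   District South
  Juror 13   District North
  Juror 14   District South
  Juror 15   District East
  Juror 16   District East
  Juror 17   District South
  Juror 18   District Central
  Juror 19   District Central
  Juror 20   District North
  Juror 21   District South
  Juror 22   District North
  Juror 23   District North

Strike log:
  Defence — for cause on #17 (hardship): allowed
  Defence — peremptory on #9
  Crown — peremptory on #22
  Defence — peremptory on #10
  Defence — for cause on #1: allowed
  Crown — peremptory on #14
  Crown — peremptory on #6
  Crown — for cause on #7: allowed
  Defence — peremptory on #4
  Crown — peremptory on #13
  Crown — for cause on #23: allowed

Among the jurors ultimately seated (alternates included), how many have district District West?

Removed: #1, #4, #6, #7, #9, #10, #13, #14, #17, #22, #23.
Seated (11 incl. alternates): #2, #3, #5, #8, #11, #12, #15, #16, #18, #19, #20.
Of those, in District West: #2, #5 → 2.

2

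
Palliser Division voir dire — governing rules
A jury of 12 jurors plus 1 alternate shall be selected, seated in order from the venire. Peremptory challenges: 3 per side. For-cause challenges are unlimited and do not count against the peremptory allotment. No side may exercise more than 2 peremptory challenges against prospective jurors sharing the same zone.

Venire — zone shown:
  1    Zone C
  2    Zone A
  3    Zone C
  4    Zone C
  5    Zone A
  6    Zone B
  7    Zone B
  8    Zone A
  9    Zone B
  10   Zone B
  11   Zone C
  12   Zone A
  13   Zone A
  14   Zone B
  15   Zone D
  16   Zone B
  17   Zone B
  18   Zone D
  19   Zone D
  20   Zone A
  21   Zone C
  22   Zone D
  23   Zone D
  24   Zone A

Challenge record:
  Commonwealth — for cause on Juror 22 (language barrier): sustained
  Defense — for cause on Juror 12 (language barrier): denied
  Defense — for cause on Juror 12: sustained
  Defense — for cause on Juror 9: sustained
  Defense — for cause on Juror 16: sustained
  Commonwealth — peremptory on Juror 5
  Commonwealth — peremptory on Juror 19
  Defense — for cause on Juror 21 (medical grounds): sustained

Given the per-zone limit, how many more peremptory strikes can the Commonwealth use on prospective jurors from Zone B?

Commonwealth peremptories so far: #5, #19 — 2 of 3 used, 1 left overall.
Against Zone B: none yet — per-zone cap 2 leaves 2.
Binding limit: min(1, 2) = 1.

1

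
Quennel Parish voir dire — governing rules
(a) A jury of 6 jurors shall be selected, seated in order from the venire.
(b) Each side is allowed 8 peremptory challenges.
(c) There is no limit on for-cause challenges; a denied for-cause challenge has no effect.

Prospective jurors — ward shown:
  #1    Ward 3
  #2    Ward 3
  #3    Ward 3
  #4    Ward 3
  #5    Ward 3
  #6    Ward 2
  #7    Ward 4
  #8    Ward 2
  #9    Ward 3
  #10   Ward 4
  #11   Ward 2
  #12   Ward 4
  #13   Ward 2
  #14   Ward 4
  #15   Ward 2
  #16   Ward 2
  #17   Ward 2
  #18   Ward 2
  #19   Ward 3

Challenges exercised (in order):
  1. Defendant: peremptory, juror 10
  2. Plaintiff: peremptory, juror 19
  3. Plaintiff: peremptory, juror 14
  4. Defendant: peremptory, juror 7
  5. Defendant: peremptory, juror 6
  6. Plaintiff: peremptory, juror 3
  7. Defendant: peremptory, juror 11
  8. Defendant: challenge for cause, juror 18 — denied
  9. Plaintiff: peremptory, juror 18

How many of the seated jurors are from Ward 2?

1

Removed: #3, #6, #7, #10, #11, #14, #18, #19.
Seated jurors 1–6: #1, #2, #4, #5, #8, #9.
Of those, in Ward 2: #8 → 1.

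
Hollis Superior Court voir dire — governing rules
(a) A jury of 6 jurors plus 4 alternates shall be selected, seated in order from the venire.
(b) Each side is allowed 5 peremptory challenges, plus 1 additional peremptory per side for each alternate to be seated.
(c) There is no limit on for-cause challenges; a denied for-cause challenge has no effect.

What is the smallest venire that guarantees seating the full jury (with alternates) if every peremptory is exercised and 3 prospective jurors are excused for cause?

Seats to fill: 6 + 4 alternates = 10.
Peremptories: 5 + 1×4 = 9 per side × 2 sides = 18.
For-cause removals: 3.
Minimum venire: 10 + 18 + 3 = 31.

31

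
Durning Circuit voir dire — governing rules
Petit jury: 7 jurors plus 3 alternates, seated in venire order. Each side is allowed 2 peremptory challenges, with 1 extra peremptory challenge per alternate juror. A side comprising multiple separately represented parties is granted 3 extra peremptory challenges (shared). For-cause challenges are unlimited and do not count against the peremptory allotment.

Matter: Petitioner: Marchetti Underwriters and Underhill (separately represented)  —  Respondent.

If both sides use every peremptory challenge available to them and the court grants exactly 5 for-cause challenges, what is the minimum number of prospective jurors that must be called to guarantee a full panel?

Seats to fill: 7 + 3 alternates = 10.
Peremptories — Petitioner: 2 + 1×3 + 3 = 8; Respondent: 2 + 1×3 = 5; total 13.
For-cause removals: 5.
Minimum venire: 10 + 13 + 5 = 28.

28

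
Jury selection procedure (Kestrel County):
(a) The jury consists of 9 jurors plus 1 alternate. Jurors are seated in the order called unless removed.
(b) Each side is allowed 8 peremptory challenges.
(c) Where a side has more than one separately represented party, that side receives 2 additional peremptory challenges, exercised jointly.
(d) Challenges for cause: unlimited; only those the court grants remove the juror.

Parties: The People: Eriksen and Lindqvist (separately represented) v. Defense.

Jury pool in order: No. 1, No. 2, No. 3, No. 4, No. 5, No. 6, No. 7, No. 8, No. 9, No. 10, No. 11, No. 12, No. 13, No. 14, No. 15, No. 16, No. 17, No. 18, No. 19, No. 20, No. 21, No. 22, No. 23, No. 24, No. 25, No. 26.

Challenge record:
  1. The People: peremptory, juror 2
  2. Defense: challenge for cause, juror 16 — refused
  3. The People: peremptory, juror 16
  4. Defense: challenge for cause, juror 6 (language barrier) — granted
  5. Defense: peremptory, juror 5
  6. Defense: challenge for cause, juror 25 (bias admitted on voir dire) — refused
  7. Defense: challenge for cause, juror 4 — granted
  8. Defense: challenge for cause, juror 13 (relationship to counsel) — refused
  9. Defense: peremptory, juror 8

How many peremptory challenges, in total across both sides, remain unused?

14

The People allotment: 8 base + 2 multi-party = 10. Defense allotment: 8.
The People peremptories used: #2, #16 — 2.
Defense peremptories used: #5, #8 — 2 (for-cause on #16, #6, #25, #4, #13 don't count).
Remaining: (10 − 2) + (8 − 2) = 14.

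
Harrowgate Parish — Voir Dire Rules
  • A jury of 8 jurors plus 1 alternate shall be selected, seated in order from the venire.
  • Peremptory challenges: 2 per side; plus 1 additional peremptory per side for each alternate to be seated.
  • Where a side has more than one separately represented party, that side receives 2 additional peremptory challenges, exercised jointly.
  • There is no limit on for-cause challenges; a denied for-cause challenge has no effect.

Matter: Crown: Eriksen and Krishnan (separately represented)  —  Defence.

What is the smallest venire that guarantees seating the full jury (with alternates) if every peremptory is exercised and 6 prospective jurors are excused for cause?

Seats to fill: 8 + 1 alternates = 9.
Peremptories — Crown: 2 + 1×1 + 2 = 5; Defence: 2 + 1×1 = 3; total 8.
For-cause removals: 6.
Minimum venire: 9 + 8 + 6 = 23.

23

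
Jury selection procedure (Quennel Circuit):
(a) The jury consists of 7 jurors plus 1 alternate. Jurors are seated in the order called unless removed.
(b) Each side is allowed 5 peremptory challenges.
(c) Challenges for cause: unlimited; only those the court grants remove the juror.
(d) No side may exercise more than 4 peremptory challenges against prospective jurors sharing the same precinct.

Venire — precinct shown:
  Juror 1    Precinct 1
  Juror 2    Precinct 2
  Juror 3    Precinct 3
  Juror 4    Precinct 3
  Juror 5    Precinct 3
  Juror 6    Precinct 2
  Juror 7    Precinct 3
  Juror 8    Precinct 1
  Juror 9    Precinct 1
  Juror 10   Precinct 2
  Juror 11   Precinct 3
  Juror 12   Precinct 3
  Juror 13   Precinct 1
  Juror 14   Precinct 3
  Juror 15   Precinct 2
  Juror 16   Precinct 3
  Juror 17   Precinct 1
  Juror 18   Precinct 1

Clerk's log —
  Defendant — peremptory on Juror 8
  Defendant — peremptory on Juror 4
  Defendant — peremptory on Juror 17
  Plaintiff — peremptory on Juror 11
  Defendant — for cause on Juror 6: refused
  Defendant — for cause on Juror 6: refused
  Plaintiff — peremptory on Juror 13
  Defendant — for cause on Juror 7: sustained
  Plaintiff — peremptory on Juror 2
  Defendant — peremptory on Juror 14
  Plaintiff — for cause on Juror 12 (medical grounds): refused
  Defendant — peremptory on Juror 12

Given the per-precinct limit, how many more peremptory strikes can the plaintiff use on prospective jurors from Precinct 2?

2

Plaintiff peremptories so far: #11, #13, #2 — 3 of 5 used, 2 left overall.
Against Precinct 2: #2 — 1 used; per-precinct cap 4 leaves 3.
Binding limit: min(2, 3) = 2.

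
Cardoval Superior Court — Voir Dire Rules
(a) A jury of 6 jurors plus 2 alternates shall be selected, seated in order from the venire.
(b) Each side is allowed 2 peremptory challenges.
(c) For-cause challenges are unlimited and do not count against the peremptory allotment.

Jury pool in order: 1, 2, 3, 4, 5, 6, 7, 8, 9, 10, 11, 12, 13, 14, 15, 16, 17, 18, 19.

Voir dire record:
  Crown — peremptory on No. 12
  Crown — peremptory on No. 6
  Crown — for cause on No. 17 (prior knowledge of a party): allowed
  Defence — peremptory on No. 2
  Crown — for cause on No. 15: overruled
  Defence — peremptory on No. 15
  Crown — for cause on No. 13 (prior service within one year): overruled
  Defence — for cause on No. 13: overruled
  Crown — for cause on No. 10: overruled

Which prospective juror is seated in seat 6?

8

Removed: #2, #6, #12, #15, #17. (#10, #13 stay — for-cause denied.)
Seating in order: seats 1–6 → #1, #3, #4, #5, #7, #8; alternates → #9, #10.
So seat 6 is #8.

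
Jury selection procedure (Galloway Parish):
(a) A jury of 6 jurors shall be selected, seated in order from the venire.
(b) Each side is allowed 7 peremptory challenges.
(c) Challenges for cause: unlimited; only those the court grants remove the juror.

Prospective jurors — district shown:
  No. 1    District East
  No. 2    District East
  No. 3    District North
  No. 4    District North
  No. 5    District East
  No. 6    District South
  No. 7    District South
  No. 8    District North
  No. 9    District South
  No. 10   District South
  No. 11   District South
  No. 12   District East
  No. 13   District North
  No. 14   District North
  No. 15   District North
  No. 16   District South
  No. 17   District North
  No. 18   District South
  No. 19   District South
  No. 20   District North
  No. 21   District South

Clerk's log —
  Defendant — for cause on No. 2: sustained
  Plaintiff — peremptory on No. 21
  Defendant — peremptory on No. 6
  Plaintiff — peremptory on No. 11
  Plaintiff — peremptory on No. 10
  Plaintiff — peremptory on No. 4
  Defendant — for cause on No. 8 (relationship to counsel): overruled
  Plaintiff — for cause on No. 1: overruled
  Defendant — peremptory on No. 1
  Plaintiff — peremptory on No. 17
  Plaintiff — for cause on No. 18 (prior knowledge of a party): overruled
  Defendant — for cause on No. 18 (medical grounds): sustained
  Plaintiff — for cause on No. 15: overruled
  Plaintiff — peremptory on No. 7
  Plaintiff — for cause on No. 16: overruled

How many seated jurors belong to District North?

3

Removed: #1, #2, #4, #6, #7, #10, #11, #17, #18, #21.
Seated jurors 1–6: #3, #5, #8, #9, #12, #13.
Of those, in District North: #3, #8, #13 → 3.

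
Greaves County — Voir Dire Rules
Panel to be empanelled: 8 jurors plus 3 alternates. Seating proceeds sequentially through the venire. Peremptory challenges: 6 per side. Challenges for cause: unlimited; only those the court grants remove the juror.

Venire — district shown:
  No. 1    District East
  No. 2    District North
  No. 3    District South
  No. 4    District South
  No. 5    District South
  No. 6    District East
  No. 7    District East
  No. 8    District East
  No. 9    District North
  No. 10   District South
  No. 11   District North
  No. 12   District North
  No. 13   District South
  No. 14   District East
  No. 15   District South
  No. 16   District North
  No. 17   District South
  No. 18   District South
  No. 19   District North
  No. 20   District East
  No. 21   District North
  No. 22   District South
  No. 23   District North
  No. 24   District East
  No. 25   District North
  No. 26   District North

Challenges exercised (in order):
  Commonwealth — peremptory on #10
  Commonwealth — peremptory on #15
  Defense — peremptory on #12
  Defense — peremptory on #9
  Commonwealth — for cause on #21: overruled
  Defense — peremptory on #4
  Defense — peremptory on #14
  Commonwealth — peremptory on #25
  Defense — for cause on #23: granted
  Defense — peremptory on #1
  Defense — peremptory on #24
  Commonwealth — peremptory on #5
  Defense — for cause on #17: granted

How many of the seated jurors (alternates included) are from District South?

Removed: #1, #4, #5, #9, #10, #12, #14, #15, #17, #23, #24, #25.
Seated (11 incl. alternates): #2, #3, #6, #7, #8, #11, #13, #16, #18, #19, #20.
Of those, in District South: #3, #13, #18 → 3.

3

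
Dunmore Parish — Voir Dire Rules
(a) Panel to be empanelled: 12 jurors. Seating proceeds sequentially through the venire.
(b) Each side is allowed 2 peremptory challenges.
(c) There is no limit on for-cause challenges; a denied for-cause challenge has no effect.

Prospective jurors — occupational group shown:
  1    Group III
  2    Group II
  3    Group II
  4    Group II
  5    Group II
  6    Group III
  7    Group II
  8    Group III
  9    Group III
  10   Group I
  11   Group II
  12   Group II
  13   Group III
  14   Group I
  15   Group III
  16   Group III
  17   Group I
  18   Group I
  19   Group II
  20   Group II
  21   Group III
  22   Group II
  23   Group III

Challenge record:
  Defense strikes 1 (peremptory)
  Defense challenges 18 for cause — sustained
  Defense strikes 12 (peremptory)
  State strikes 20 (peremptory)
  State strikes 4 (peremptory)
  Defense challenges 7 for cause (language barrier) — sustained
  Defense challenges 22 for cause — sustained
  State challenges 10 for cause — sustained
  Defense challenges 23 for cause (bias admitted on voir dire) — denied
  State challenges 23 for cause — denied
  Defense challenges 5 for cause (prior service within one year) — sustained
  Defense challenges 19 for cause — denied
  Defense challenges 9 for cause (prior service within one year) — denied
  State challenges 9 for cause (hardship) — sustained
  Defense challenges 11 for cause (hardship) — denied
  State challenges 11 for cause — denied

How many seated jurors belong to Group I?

Removed: #1, #4, #5, #7, #9, #10, #12, #18, #20, #22.
Seated jurors 1–12: #2, #3, #6, #8, #11, #13, #14, #15, #16, #17, #19, #21.
Of those, in Group I: #14, #17 → 2.

2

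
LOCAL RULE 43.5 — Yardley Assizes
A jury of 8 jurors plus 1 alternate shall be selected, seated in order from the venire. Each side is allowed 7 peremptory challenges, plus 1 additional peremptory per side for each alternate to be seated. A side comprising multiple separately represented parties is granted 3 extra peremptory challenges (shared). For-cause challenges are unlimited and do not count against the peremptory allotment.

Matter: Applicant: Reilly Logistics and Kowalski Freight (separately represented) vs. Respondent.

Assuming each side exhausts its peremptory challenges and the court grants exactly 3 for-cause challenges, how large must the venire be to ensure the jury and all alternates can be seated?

31

Seats to fill: 8 + 1 alternates = 9.
Peremptories — Applicant: 7 + 1×1 + 3 = 11; Respondent: 7 + 1×1 = 8; total 19.
For-cause removals: 3.
Minimum venire: 9 + 19 + 3 = 31.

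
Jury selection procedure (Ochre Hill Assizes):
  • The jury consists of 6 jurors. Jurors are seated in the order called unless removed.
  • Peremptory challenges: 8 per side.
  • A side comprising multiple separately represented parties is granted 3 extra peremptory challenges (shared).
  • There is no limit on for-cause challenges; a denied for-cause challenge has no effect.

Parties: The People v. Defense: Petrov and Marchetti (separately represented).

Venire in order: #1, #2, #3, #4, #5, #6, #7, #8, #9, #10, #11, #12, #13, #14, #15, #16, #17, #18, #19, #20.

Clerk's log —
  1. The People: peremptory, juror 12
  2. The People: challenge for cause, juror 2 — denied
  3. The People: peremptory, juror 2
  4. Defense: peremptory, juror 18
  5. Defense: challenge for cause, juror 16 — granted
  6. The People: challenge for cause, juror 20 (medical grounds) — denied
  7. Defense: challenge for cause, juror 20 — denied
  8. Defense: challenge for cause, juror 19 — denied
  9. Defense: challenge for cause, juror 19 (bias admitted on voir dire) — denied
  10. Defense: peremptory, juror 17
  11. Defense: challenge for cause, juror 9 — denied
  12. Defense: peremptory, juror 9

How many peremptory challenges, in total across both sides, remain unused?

14

The People allotment: 8. Defense allotment: 8 base + 3 multi-party = 11.
The People peremptories used: #12, #2 — 2 (for-cause on #2, #20 don't count).
Defense peremptories used: #18, #17, #9 — 3 (for-cause on #16, #20, #19, #19, #9 don't count).
Remaining: (8 − 2) + (11 − 3) = 14.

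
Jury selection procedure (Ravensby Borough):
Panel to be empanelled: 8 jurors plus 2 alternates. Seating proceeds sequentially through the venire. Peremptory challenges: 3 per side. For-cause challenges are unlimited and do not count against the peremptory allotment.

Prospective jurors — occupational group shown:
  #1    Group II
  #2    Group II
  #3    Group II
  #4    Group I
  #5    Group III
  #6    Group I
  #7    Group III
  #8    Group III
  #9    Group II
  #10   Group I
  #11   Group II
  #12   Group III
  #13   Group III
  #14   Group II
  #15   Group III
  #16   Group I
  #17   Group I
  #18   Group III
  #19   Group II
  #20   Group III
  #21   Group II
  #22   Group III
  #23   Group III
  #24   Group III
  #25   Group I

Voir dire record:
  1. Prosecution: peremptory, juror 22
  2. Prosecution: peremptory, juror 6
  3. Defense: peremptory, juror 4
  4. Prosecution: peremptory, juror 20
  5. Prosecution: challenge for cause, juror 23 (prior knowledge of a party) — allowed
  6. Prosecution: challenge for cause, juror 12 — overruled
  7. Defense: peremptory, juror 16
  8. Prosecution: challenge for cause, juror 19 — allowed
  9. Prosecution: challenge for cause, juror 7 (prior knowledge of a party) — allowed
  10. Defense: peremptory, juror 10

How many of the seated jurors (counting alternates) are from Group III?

4

Removed: #4, #6, #7, #10, #16, #19, #20, #22, #23.
Seated (10 incl. alternates): #1, #2, #3, #5, #8, #9, #11, #12, #13, #14.
Of those, in Group III: #5, #8, #12, #13 → 4.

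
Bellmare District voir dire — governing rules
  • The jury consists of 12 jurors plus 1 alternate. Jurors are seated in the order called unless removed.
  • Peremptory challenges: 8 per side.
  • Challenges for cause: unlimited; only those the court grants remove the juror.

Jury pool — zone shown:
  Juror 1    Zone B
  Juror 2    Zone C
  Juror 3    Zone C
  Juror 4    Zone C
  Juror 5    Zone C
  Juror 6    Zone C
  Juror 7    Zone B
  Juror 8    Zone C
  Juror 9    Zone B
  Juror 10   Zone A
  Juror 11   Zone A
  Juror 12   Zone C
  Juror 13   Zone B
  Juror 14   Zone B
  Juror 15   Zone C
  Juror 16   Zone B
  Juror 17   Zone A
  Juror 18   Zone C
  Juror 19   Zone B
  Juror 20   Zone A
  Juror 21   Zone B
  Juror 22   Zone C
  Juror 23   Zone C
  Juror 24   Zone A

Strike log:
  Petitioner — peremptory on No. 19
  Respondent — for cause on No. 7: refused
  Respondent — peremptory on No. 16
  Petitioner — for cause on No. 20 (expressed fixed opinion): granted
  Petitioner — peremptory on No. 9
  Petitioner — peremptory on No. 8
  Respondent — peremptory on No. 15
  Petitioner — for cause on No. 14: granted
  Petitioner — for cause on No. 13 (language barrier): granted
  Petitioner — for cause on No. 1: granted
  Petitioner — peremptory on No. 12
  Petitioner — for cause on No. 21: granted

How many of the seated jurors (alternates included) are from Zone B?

1

Removed: #1, #8, #9, #12, #13, #14, #15, #16, #19, #20, #21.
Seated (13 incl. alternates): #2, #3, #4, #5, #6, #7, #10, #11, #17, #18, #22, #23, #24.
Of those, in Zone B: #7 → 1.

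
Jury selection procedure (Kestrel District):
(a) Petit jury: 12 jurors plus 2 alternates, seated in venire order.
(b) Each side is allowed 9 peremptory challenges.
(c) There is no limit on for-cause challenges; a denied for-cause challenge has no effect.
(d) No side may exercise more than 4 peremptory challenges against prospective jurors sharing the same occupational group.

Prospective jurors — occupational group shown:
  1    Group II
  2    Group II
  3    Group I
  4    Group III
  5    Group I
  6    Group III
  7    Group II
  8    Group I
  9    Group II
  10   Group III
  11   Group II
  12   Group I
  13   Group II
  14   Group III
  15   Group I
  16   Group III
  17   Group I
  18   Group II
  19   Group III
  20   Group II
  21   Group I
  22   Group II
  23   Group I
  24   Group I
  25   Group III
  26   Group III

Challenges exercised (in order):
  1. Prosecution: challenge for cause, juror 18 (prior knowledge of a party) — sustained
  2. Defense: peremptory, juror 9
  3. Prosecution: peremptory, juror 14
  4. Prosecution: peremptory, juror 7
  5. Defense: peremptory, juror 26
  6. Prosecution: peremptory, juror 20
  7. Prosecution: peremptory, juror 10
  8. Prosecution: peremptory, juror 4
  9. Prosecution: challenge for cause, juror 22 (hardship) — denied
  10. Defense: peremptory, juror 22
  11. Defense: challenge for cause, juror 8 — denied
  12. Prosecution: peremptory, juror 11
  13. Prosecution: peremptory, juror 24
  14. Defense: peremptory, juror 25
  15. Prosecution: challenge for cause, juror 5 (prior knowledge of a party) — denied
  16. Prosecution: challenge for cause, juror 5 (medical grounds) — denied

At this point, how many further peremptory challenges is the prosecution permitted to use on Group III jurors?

Prosecution peremptories so far: #14, #7, #20, #10, #4, #11, #24 — 7 of 9 used, 2 left overall.
Against Group III: #14, #10, #4 — 3 used; per-group cap 4 leaves 1.
Binding limit: min(2, 1) = 1.

1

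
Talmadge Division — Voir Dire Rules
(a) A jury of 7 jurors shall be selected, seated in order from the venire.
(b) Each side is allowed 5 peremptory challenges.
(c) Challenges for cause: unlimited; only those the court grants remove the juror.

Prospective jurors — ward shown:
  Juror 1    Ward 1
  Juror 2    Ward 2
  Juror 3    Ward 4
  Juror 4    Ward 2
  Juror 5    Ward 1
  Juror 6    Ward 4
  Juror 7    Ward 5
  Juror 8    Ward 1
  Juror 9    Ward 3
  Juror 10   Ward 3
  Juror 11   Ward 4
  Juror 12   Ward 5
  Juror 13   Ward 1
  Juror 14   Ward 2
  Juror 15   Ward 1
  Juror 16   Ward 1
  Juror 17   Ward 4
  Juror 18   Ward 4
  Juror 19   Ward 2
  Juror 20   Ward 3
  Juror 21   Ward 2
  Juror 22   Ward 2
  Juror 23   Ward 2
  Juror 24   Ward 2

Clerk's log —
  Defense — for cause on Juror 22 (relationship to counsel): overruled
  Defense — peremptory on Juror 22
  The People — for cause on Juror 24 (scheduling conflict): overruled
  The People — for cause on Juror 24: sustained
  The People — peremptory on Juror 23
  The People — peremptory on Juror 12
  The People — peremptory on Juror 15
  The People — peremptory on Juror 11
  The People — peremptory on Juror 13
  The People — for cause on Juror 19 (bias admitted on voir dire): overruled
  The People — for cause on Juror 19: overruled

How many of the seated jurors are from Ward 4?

2

Removed: #11, #12, #13, #15, #22, #23, #24.
Seated jurors 1–7: #1, #2, #3, #4, #5, #6, #7.
Of those, in Ward 4: #3, #6 → 2.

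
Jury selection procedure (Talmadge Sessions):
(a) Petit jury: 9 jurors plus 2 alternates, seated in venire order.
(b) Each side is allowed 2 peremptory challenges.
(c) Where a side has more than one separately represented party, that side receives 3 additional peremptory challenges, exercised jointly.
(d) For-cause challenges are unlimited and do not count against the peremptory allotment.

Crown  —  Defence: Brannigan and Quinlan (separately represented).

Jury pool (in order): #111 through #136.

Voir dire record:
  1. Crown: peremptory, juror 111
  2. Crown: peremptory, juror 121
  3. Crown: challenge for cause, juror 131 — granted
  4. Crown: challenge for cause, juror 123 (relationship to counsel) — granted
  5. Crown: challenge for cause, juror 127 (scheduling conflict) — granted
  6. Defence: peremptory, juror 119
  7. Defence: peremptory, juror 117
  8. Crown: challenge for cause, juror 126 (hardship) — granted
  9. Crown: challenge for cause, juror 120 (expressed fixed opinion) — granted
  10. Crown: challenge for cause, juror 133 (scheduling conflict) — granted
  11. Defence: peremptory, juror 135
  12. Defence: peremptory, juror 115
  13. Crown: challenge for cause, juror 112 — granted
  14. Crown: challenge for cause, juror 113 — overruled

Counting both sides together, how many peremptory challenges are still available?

1

Crown allotment: 2. Defence allotment: 2 base + 3 multi-party = 5.
Crown peremptories used: #111, #121 — 2 (for-cause on #131, #123, #127, #126, #120, #133, #112, #113 don't count).
Defence peremptories used: #119, #117, #135, #115 — 4.
Remaining: (2 − 2) + (5 − 4) = 1.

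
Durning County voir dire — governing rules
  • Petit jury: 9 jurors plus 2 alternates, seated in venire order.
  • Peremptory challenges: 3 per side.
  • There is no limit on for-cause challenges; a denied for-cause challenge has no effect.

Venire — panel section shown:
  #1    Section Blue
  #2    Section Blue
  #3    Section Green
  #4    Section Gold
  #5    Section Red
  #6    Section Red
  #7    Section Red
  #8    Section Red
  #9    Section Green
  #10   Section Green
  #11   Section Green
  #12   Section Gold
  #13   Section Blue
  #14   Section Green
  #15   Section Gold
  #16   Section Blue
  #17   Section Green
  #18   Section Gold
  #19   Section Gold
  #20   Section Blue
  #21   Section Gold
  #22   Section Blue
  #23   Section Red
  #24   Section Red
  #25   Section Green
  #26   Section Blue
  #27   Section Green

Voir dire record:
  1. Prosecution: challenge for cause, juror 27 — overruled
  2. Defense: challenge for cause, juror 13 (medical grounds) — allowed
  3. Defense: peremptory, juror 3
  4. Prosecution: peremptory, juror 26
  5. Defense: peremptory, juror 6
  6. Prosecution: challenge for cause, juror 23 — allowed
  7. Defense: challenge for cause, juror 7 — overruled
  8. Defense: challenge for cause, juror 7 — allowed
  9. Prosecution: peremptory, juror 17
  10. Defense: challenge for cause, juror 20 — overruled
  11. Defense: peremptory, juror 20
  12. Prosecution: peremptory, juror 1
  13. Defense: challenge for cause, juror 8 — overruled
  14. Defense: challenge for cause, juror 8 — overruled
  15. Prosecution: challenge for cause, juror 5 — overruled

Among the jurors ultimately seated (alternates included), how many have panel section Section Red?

2

Removed: #1, #3, #6, #7, #13, #17, #20, #23, #26.
Seated (11 incl. alternates): #2, #4, #5, #8, #9, #10, #11, #12, #14, #15, #16.
Of those, in Section Red: #5, #8 → 2.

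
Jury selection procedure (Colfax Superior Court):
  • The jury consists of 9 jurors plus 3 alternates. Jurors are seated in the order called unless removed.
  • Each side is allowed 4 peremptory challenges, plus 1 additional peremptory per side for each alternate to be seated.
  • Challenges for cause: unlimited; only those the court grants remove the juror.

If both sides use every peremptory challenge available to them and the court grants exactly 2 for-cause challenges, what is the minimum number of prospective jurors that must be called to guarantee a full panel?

Seats to fill: 9 + 3 alternates = 12.
Peremptories: 4 + 1×3 = 7 per side × 2 sides = 14.
For-cause removals: 2.
Minimum venire: 12 + 14 + 2 = 28.

28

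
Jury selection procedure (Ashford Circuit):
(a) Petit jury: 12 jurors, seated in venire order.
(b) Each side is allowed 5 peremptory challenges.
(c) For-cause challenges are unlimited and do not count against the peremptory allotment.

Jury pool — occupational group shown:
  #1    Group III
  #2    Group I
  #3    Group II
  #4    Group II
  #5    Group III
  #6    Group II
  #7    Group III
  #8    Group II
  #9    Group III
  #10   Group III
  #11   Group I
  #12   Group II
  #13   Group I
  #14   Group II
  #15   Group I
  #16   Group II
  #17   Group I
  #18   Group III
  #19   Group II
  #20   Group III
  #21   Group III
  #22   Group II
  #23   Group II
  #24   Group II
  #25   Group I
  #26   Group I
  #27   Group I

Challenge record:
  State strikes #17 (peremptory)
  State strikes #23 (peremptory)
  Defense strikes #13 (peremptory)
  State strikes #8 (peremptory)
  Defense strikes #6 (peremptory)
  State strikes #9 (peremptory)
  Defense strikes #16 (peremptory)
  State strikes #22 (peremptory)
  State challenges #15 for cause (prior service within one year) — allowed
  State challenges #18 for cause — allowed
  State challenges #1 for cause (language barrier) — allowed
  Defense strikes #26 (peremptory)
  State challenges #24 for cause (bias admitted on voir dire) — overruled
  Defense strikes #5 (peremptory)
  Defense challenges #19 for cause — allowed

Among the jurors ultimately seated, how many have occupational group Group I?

3

Removed: #1, #5, #6, #8, #9, #13, #15, #16, #17, #18, #19, #22, #23, #26.
Seated jurors 1–12: #2, #3, #4, #7, #10, #11, #12, #14, #20, #21, #24, #25.
Of those, in Group I: #2, #11, #25 → 3.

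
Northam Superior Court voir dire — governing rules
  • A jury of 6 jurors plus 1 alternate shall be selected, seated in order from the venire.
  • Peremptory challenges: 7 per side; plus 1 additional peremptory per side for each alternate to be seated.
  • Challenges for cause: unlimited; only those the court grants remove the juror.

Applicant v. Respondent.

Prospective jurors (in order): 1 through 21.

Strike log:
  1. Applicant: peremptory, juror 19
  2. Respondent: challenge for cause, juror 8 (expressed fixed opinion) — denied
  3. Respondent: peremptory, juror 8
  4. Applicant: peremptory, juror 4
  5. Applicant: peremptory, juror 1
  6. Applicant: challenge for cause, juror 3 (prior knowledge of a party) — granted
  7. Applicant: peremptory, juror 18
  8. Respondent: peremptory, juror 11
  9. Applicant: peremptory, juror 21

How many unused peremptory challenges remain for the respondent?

6

Respondent allotment: 7 base + 1 × 1 alternate = 8.
Respondent peremptories used: #8, #11 — 2 (the for-cause on #8 doesn't count).
Remaining: 8 − 2 = 6.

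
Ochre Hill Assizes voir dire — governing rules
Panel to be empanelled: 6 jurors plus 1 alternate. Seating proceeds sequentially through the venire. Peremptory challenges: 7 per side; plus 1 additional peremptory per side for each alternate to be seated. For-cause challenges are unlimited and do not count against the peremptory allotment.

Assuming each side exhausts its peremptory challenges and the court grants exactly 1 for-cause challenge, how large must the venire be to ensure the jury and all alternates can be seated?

24

Seats to fill: 6 + 1 alternates = 7.
Peremptories: 7 + 1×1 = 8 per side × 2 sides = 16.
For-cause removals: 1.
Minimum venire: 7 + 16 + 1 = 24.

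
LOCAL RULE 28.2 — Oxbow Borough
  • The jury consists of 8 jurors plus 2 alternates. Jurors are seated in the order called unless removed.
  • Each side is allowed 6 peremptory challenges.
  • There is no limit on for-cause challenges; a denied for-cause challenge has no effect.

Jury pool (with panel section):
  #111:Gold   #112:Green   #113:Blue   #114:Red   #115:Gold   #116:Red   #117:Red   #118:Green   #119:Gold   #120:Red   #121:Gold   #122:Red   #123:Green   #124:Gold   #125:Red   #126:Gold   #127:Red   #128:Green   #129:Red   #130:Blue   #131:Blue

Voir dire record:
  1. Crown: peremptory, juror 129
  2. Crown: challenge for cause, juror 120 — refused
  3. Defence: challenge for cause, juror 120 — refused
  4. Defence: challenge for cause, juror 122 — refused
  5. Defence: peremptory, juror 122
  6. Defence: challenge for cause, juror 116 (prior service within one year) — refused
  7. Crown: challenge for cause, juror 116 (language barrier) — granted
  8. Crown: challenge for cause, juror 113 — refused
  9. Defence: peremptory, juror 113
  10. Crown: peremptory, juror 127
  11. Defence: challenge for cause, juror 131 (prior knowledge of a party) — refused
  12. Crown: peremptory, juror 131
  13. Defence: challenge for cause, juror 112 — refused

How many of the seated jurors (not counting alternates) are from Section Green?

2

Removed: #113, #116, #122, #127, #129, #131.
Seated jurors 1–8: #111, #112, #114, #115, #117, #118, #119, #120 (alternates #121, #123 not counted).
Of those, in Section Green: #112, #118 → 2.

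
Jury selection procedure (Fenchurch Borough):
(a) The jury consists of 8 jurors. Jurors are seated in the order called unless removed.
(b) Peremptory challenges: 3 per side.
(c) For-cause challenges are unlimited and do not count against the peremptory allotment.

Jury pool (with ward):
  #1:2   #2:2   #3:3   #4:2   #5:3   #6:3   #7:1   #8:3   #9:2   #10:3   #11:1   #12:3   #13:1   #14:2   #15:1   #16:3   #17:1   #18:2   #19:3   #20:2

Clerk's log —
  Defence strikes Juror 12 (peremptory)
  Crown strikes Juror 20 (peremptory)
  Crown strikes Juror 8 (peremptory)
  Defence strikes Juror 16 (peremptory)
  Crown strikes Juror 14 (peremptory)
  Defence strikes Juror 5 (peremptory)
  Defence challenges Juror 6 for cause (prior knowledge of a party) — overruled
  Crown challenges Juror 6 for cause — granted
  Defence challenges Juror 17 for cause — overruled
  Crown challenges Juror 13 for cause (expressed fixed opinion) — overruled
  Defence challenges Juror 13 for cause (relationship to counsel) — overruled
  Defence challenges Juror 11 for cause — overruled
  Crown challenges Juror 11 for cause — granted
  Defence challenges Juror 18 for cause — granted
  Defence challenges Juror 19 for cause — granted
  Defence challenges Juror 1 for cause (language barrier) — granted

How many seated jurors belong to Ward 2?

Removed: #1, #5, #6, #8, #11, #12, #14, #16, #18, #19, #20.
Seated jurors 1–8: #2, #3, #4, #7, #9, #10, #13, #15.
Of those, in Ward 2: #2, #4, #9 → 3.

3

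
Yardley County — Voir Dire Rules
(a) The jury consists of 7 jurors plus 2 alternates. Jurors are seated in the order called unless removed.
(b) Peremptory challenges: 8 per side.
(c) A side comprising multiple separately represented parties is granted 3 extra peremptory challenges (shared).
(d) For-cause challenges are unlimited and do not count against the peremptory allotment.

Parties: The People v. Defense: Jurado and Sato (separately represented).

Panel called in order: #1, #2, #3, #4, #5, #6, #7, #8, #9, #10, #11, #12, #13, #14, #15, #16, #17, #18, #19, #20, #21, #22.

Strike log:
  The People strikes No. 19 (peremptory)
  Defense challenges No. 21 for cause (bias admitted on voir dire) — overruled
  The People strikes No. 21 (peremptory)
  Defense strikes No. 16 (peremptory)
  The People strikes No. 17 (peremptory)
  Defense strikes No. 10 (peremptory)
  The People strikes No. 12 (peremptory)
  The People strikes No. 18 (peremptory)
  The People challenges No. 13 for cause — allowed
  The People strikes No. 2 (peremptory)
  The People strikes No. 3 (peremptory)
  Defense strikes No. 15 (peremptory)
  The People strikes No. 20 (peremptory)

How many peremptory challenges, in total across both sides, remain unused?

8

The People allotment: 8. Defense allotment: 8 base + 3 multi-party = 11.
The People peremptories used: #19, #21, #17, #12, #18, #2, #3, #20 — 8 (the for-cause on #13 doesn't count).
Defense peremptories used: #16, #10, #15 — 3 (the for-cause on #21 doesn't count).
Remaining: (8 − 8) + (11 − 3) = 8.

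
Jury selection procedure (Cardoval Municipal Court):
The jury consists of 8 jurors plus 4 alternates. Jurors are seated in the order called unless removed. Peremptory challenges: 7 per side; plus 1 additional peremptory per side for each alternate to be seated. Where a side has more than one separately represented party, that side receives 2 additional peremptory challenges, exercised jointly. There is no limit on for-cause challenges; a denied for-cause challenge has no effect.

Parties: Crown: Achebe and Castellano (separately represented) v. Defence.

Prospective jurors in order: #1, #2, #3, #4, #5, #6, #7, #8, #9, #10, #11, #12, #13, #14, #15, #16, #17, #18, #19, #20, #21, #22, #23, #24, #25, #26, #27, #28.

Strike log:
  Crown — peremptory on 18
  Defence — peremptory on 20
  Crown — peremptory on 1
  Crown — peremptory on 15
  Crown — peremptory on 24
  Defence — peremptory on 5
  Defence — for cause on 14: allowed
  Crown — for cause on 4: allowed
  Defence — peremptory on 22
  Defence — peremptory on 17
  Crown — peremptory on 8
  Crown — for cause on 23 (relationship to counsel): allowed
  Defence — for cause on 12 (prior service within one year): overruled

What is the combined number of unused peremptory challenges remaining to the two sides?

Crown allotment: 7 base + 1 × 4 alternates + 2 multi-party = 13. Defence allotment: 7 base + 1 × 4 alternates = 11.
Crown peremptories used: #18, #1, #15, #24, #8 — 5 (for-cause on #4, #23 don't count).
Defence peremptories used: #20, #5, #22, #17 — 4 (for-cause on #14, #12 don't count).
Remaining: (13 − 5) + (11 − 4) = 15.

15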